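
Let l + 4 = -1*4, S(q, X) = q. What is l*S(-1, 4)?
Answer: 8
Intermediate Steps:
l = -8 (l = -4 - 1*4 = -4 - 4 = -8)
l*S(-1, 4) = -8*(-1) = 8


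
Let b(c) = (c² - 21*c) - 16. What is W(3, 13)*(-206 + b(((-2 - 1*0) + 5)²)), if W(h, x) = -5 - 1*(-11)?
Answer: -1980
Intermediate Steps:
W(h, x) = 6 (W(h, x) = -5 + 11 = 6)
b(c) = -16 + c² - 21*c
W(3, 13)*(-206 + b(((-2 - 1*0) + 5)²)) = 6*(-206 + (-16 + (((-2 - 1*0) + 5)²)² - 21*((-2 - 1*0) + 5)²)) = 6*(-206 + (-16 + (((-2 + 0) + 5)²)² - 21*((-2 + 0) + 5)²)) = 6*(-206 + (-16 + ((-2 + 5)²)² - 21*(-2 + 5)²)) = 6*(-206 + (-16 + (3²)² - 21*3²)) = 6*(-206 + (-16 + 9² - 21*9)) = 6*(-206 + (-16 + 81 - 189)) = 6*(-206 - 124) = 6*(-330) = -1980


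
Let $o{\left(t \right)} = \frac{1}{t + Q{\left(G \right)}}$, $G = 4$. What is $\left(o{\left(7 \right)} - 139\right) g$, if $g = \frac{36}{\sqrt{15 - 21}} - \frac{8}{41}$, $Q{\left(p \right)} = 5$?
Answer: $\frac{3334}{123} + \frac{1667 i \sqrt{6}}{2} \approx 27.106 + 2041.7 i$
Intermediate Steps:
$o{\left(t \right)} = \frac{1}{5 + t}$ ($o{\left(t \right)} = \frac{1}{t + 5} = \frac{1}{5 + t}$)
$g = - \frac{8}{41} - 6 i \sqrt{6}$ ($g = \frac{36}{\sqrt{-6}} - \frac{8}{41} = \frac{36}{i \sqrt{6}} - \frac{8}{41} = 36 \left(- \frac{i \sqrt{6}}{6}\right) - \frac{8}{41} = - 6 i \sqrt{6} - \frac{8}{41} = - \frac{8}{41} - 6 i \sqrt{6} \approx -0.19512 - 14.697 i$)
$\left(o{\left(7 \right)} - 139\right) g = \left(\frac{1}{5 + 7} - 139\right) \left(- \frac{8}{41} - 6 i \sqrt{6}\right) = \left(\frac{1}{12} - 139\right) \left(- \frac{8}{41} - 6 i \sqrt{6}\right) = - \frac{1667 \left(- \frac{8}{41} - 6 i \sqrt{6}\right)}{12} = \frac{3334}{123} + \frac{1667 i \sqrt{6}}{2}$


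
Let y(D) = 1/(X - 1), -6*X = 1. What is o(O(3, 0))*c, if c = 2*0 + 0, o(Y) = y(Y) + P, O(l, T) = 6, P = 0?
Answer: 0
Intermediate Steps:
X = -⅙ (X = -⅙*1 = -⅙ ≈ -0.16667)
y(D) = -6/7 (y(D) = 1/(-⅙ - 1) = 1/(-7/6) = -6/7)
o(Y) = -6/7 (o(Y) = -6/7 + 0 = -6/7)
c = 0 (c = 0 + 0 = 0)
o(O(3, 0))*c = -6/7*0 = 0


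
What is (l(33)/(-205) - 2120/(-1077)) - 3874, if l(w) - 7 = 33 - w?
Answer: -854894029/220785 ≈ -3872.1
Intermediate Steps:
l(w) = 40 - w (l(w) = 7 + (33 - w) = 40 - w)
(l(33)/(-205) - 2120/(-1077)) - 3874 = ((40 - 1*33)/(-205) - 2120/(-1077)) - 3874 = ((40 - 33)*(-1/205) - 2120*(-1/1077)) - 3874 = (7*(-1/205) + 2120/1077) - 3874 = (-7/205 + 2120/1077) - 3874 = 427061/220785 - 3874 = -854894029/220785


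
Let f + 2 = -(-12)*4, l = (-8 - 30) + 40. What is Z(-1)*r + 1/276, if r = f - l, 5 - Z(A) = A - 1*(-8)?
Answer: -24287/276 ≈ -87.996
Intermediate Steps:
l = 2 (l = -38 + 40 = 2)
Z(A) = -3 - A (Z(A) = 5 - (A - 1*(-8)) = 5 - (A + 8) = 5 - (8 + A) = 5 + (-8 - A) = -3 - A)
f = 46 (f = -2 - (-12)*4 = -2 - 3*(-16) = -2 + 48 = 46)
r = 44 (r = 46 - 1*2 = 46 - 2 = 44)
Z(-1)*r + 1/276 = (-3 - 1*(-1))*44 + 1/276 = (-3 + 1)*44 + 1/276 = -2*44 + 1/276 = -88 + 1/276 = -24287/276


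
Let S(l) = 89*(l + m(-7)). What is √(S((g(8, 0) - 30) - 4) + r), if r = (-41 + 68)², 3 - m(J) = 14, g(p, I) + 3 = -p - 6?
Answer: I*√4789 ≈ 69.203*I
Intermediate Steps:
g(p, I) = -9 - p (g(p, I) = -3 + (-p - 6) = -3 + (-6 - p) = -9 - p)
m(J) = -11 (m(J) = 3 - 1*14 = 3 - 14 = -11)
r = 729 (r = 27² = 729)
S(l) = -979 + 89*l (S(l) = 89*(l - 11) = 89*(-11 + l) = -979 + 89*l)
√(S((g(8, 0) - 30) - 4) + r) = √((-979 + 89*(((-9 - 1*8) - 30) - 4)) + 729) = √((-979 + 89*(((-9 - 8) - 30) - 4)) + 729) = √((-979 + 89*((-17 - 30) - 4)) + 729) = √((-979 + 89*(-47 - 4)) + 729) = √((-979 + 89*(-51)) + 729) = √((-979 - 4539) + 729) = √(-5518 + 729) = √(-4789) = I*√4789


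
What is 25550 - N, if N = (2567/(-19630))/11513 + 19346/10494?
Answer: 200633056193329/7853132430 ≈ 25548.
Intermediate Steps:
N = 14477393171/7853132430 (N = (2567*(-1/19630))*(1/11513) + 19346*(1/10494) = -17/130*1/11513 + 9673/5247 = -17/1496690 + 9673/5247 = 14477393171/7853132430 ≈ 1.8435)
25550 - N = 25550 - 1*14477393171/7853132430 = 25550 - 14477393171/7853132430 = 200633056193329/7853132430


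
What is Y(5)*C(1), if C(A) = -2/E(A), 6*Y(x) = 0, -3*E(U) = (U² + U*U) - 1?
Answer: 0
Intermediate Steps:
E(U) = ⅓ - 2*U²/3 (E(U) = -((U² + U*U) - 1)/3 = -((U² + U²) - 1)/3 = -(2*U² - 1)/3 = -(-1 + 2*U²)/3 = ⅓ - 2*U²/3)
Y(x) = 0 (Y(x) = (⅙)*0 = 0)
C(A) = -2/(⅓ - 2*A²/3)
Y(5)*C(1) = 0*(6/(-1 + 2*1²)) = 0*(6/(-1 + 2*1)) = 0*(6/(-1 + 2)) = 0*(6/1) = 0*(6*1) = 0*6 = 0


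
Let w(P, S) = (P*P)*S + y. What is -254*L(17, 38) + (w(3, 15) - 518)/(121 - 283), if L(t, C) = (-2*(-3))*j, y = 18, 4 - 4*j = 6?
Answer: 123809/162 ≈ 764.25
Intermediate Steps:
j = -½ (j = 1 - ¼*6 = 1 - 3/2 = -½ ≈ -0.50000)
w(P, S) = 18 + S*P² (w(P, S) = (P*P)*S + 18 = P²*S + 18 = S*P² + 18 = 18 + S*P²)
L(t, C) = -3 (L(t, C) = -2*(-3)*(-½) = 6*(-½) = -3)
-254*L(17, 38) + (w(3, 15) - 518)/(121 - 283) = -254*(-3) + ((18 + 15*3²) - 518)/(121 - 283) = 762 + ((18 + 15*9) - 518)/(-162) = 762 + ((18 + 135) - 518)*(-1/162) = 762 + (153 - 518)*(-1/162) = 762 - 365*(-1/162) = 762 + 365/162 = 123809/162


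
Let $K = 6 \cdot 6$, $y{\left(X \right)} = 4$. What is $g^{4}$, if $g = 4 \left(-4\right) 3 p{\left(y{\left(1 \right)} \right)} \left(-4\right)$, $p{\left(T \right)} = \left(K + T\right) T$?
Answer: $890604418498560000$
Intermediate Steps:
$K = 36$
$p{\left(T \right)} = T \left(36 + T\right)$ ($p{\left(T \right)} = \left(36 + T\right) T = T \left(36 + T\right)$)
$g = 30720$ ($g = 4 \left(-4\right) 3 \cdot 4 \left(36 + 4\right) \left(-4\right) = - 16 \cdot 3 \cdot 4 \cdot 40 \left(-4\right) = - 16 \cdot 3 \cdot 160 \left(-4\right) = - 16 \cdot 480 \left(-4\right) = \left(-16\right) \left(-1920\right) = 30720$)
$g^{4} = 30720^{4} = 890604418498560000$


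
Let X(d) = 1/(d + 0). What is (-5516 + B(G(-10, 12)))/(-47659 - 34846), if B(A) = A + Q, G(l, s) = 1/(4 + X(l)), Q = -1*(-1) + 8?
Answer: 214763/3217695 ≈ 0.066744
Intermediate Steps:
X(d) = 1/d
Q = 9 (Q = 1 + 8 = 9)
G(l, s) = 1/(4 + 1/l)
B(A) = 9 + A (B(A) = A + 9 = 9 + A)
(-5516 + B(G(-10, 12)))/(-47659 - 34846) = (-5516 + (9 - 10/(1 + 4*(-10))))/(-47659 - 34846) = (-5516 + (9 - 10/(1 - 40)))/(-82505) = (-5516 + (9 - 10/(-39)))*(-1/82505) = (-5516 + (9 - 10*(-1/39)))*(-1/82505) = (-5516 + (9 + 10/39))*(-1/82505) = (-5516 + 361/39)*(-1/82505) = -214763/39*(-1/82505) = 214763/3217695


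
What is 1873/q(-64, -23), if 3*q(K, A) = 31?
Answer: 5619/31 ≈ 181.26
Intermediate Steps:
q(K, A) = 31/3 (q(K, A) = (⅓)*31 = 31/3)
1873/q(-64, -23) = 1873/(31/3) = 1873*(3/31) = 5619/31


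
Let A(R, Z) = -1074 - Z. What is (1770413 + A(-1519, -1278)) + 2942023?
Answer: 4712640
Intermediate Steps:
(1770413 + A(-1519, -1278)) + 2942023 = (1770413 + (-1074 - 1*(-1278))) + 2942023 = (1770413 + (-1074 + 1278)) + 2942023 = (1770413 + 204) + 2942023 = 1770617 + 2942023 = 4712640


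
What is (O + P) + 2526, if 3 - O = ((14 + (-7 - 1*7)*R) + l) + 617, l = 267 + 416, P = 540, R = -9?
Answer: 1629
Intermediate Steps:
l = 683
O = -1437 (O = 3 - (((14 + (-7 - 1*7)*(-9)) + 683) + 617) = 3 - (((14 + (-7 - 7)*(-9)) + 683) + 617) = 3 - (((14 - 14*(-9)) + 683) + 617) = 3 - (((14 + 126) + 683) + 617) = 3 - ((140 + 683) + 617) = 3 - (823 + 617) = 3 - 1*1440 = 3 - 1440 = -1437)
(O + P) + 2526 = (-1437 + 540) + 2526 = -897 + 2526 = 1629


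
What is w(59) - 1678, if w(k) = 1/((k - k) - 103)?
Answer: -172835/103 ≈ -1678.0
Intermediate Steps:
w(k) = -1/103 (w(k) = 1/(0 - 103) = 1/(-103) = -1/103)
w(59) - 1678 = -1/103 - 1678 = -172835/103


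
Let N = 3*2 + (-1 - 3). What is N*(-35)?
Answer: -70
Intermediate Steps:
N = 2 (N = 6 - 4 = 2)
N*(-35) = 2*(-35) = -70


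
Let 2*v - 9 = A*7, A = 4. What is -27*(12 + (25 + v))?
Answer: -2997/2 ≈ -1498.5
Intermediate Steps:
v = 37/2 (v = 9/2 + (4*7)/2 = 9/2 + (1/2)*28 = 9/2 + 14 = 37/2 ≈ 18.500)
-27*(12 + (25 + v)) = -27*(12 + (25 + 37/2)) = -27*(12 + 87/2) = -27*111/2 = -2997/2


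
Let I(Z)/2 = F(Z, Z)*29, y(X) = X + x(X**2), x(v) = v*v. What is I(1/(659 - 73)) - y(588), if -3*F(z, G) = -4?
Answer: -358616742140/3 ≈ -1.1954e+11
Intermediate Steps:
x(v) = v**2
y(X) = X + X**4 (y(X) = X + (X**2)**2 = X + X**4)
F(z, G) = 4/3 (F(z, G) = -1/3*(-4) = 4/3)
I(Z) = 232/3 (I(Z) = 2*((4/3)*29) = 2*(116/3) = 232/3)
I(1/(659 - 73)) - y(588) = 232/3 - (588 + 588**4) = 232/3 - (588 + 119538913536) = 232/3 - 1*119538914124 = 232/3 - 119538914124 = -358616742140/3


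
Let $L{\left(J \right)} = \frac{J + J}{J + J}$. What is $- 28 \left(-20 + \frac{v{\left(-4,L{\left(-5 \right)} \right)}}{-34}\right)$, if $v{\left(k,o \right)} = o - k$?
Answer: $\frac{9590}{17} \approx 564.12$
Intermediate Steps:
$L{\left(J \right)} = 1$ ($L{\left(J \right)} = \frac{2 J}{2 J} = 2 J \frac{1}{2 J} = 1$)
$- 28 \left(-20 + \frac{v{\left(-4,L{\left(-5 \right)} \right)}}{-34}\right) = - 28 \left(-20 + \frac{1 - -4}{-34}\right) = - 28 \left(-20 + \left(1 + 4\right) \left(- \frac{1}{34}\right)\right) = - 28 \left(-20 + 5 \left(- \frac{1}{34}\right)\right) = - 28 \left(-20 - \frac{5}{34}\right) = \left(-28\right) \left(- \frac{685}{34}\right) = \frac{9590}{17}$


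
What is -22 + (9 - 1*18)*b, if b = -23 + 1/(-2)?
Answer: 379/2 ≈ 189.50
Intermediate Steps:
b = -47/2 (b = -23 - ½ = -47/2 ≈ -23.500)
-22 + (9 - 1*18)*b = -22 + (9 - 1*18)*(-47/2) = -22 + (9 - 18)*(-47/2) = -22 - 9*(-47/2) = -22 + 423/2 = 379/2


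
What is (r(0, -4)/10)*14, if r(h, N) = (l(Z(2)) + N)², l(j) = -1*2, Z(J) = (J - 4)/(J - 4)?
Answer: 252/5 ≈ 50.400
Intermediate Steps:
Z(J) = 1 (Z(J) = (-4 + J)/(-4 + J) = 1)
l(j) = -2
r(h, N) = (-2 + N)²
(r(0, -4)/10)*14 = ((-2 - 4)²/10)*14 = ((-6)²*(⅒))*14 = (36*(⅒))*14 = (18/5)*14 = 252/5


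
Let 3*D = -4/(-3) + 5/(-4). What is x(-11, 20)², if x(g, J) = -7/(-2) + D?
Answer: 16129/1296 ≈ 12.445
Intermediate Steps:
D = 1/36 (D = (-4/(-3) + 5/(-4))/3 = (-4*(-⅓) + 5*(-¼))/3 = (4/3 - 5/4)/3 = (⅓)*(1/12) = 1/36 ≈ 0.027778)
x(g, J) = 127/36 (x(g, J) = -7/(-2) + 1/36 = -7*(-½) + 1/36 = 7/2 + 1/36 = 127/36)
x(-11, 20)² = (127/36)² = 16129/1296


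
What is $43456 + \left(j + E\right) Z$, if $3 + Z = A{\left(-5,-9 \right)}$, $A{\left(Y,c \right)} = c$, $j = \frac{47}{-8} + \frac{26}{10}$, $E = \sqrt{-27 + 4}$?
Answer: $\frac{434953}{10} - 12 i \sqrt{23} \approx 43495.0 - 57.55 i$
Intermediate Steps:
$E = i \sqrt{23}$ ($E = \sqrt{-23} = i \sqrt{23} \approx 4.7958 i$)
$j = - \frac{131}{40}$ ($j = 47 \left(- \frac{1}{8}\right) + 26 \cdot \frac{1}{10} = - \frac{47}{8} + \frac{13}{5} = - \frac{131}{40} \approx -3.275$)
$Z = -12$ ($Z = -3 - 9 = -12$)
$43456 + \left(j + E\right) Z = 43456 + \left(- \frac{131}{40} + i \sqrt{23}\right) \left(-12\right) = 43456 + \left(\frac{393}{10} - 12 i \sqrt{23}\right) = \frac{434953}{10} - 12 i \sqrt{23}$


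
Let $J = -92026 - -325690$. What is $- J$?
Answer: $-233664$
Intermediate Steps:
$J = 233664$ ($J = -92026 + 325690 = 233664$)
$- J = \left(-1\right) 233664 = -233664$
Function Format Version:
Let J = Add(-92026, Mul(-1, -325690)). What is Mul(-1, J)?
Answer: -233664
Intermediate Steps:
J = 233664 (J = Add(-92026, 325690) = 233664)
Mul(-1, J) = Mul(-1, 233664) = -233664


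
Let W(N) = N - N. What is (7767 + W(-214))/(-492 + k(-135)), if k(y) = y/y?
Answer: -7767/491 ≈ -15.819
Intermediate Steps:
W(N) = 0
k(y) = 1
(7767 + W(-214))/(-492 + k(-135)) = (7767 + 0)/(-492 + 1) = 7767/(-491) = 7767*(-1/491) = -7767/491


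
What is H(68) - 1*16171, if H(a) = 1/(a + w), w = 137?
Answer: -3315054/205 ≈ -16171.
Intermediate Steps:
H(a) = 1/(137 + a) (H(a) = 1/(a + 137) = 1/(137 + a))
H(68) - 1*16171 = 1/(137 + 68) - 1*16171 = 1/205 - 16171 = -3315054/205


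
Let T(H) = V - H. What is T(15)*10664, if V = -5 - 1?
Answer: -223944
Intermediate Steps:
V = -6
T(H) = -6 - H
T(15)*10664 = (-6 - 1*15)*10664 = (-6 - 15)*10664 = -21*10664 = -223944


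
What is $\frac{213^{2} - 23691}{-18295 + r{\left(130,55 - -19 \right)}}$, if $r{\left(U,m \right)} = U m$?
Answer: $- \frac{21678}{8675} \approx -2.4989$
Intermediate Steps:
$\frac{213^{2} - 23691}{-18295 + r{\left(130,55 - -19 \right)}} = \frac{213^{2} - 23691}{-18295 + 130 \left(55 - -19\right)} = \frac{45369 - 23691}{-18295 + 130 \left(55 + 19\right)} = \frac{21678}{-18295 + 130 \cdot 74} = \frac{21678}{-18295 + 9620} = \frac{21678}{-8675} = 21678 \left(- \frac{1}{8675}\right) = - \frac{21678}{8675}$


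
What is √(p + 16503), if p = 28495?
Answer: √44998 ≈ 212.13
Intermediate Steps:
√(p + 16503) = √(28495 + 16503) = √44998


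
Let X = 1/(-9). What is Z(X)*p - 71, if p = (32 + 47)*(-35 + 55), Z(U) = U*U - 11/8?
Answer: -360287/162 ≈ -2224.0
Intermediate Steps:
X = -⅑ (X = 1*(-⅑) = -⅑ ≈ -0.11111)
Z(U) = -11/8 + U² (Z(U) = U² - 11*⅛ = U² - 11/8 = -11/8 + U²)
p = 1580 (p = 79*20 = 1580)
Z(X)*p - 71 = (-11/8 + (-⅑)²)*1580 - 71 = (-11/8 + 1/81)*1580 - 71 = -883/648*1580 - 71 = -348785/162 - 71 = -360287/162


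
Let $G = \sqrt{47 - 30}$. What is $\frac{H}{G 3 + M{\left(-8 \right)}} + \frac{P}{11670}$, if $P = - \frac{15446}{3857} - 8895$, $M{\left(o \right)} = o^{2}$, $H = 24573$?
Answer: $\frac{70652500792957}{177479122170} - \frac{73719 \sqrt{17}}{3943} \approx 321.0$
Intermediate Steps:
$G = \sqrt{17} \approx 4.1231$
$P = - \frac{34323461}{3857}$ ($P = \left(-15446\right) \frac{1}{3857} - 8895 = - \frac{15446}{3857} - 8895 = - \frac{34323461}{3857} \approx -8899.0$)
$\frac{H}{G 3 + M{\left(-8 \right)}} + \frac{P}{11670} = \frac{24573}{\sqrt{17} \cdot 3 + \left(-8\right)^{2}} - \frac{34323461}{3857 \cdot 11670} = \frac{24573}{3 \sqrt{17} + 64} - \frac{34323461}{45011190} = \frac{24573}{64 + 3 \sqrt{17}} - \frac{34323461}{45011190} = - \frac{34323461}{45011190} + \frac{24573}{64 + 3 \sqrt{17}}$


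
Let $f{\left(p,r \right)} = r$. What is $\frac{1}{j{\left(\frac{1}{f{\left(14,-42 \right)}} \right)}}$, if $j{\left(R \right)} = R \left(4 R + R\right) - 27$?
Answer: $- \frac{1764}{47623} \approx -0.037041$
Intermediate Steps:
$j{\left(R \right)} = -27 + 5 R^{2}$ ($j{\left(R \right)} = R 5 R - 27 = 5 R^{2} - 27 = -27 + 5 R^{2}$)
$\frac{1}{j{\left(\frac{1}{f{\left(14,-42 \right)}} \right)}} = \frac{1}{-27 + 5 \left(\frac{1}{-42}\right)^{2}} = \frac{1}{-27 + 5 \left(- \frac{1}{42}\right)^{2}} = \frac{1}{-27 + 5 \cdot \frac{1}{1764}} = \frac{1}{-27 + \frac{5}{1764}} = \frac{1}{- \frac{47623}{1764}} = - \frac{1764}{47623}$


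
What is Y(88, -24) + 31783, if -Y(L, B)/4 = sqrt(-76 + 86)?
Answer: 31783 - 4*sqrt(10) ≈ 31770.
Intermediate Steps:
Y(L, B) = -4*sqrt(10) (Y(L, B) = -4*sqrt(-76 + 86) = -4*sqrt(10))
Y(88, -24) + 31783 = -4*sqrt(10) + 31783 = 31783 - 4*sqrt(10)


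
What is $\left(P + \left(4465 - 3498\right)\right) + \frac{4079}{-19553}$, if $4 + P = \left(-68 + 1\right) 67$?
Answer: $- \frac{68947957}{19553} \approx -3526.2$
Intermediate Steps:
$P = -4493$ ($P = -4 + \left(-68 + 1\right) 67 = -4 - 4489 = -4493$)
$\left(P + \left(4465 - 3498\right)\right) + \frac{4079}{-19553} = \left(-4493 + \left(4465 - 3498\right)\right) + \frac{4079}{-19553} = \left(-4493 + \left(4465 - 3498\right)\right) + 4079 \left(- \frac{1}{19553}\right) = \left(-4493 + 967\right) - \frac{4079}{19553} = -3526 - \frac{4079}{19553} = - \frac{68947957}{19553}$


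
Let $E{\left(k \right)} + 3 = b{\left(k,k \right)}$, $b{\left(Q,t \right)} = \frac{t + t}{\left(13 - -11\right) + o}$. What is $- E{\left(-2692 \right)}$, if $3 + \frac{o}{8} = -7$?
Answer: $- \frac{652}{7} \approx -93.143$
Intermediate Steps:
$o = -80$ ($o = -24 + 8 \left(-7\right) = -24 - 56 = -80$)
$b{\left(Q,t \right)} = - \frac{t}{28}$ ($b{\left(Q,t \right)} = \frac{t + t}{\left(13 - -11\right) - 80} = \frac{2 t}{\left(13 + 11\right) - 80} = \frac{2 t}{24 - 80} = \frac{2 t}{-56} = 2 t \left(- \frac{1}{56}\right) = - \frac{t}{28}$)
$E{\left(k \right)} = -3 - \frac{k}{28}$
$- E{\left(-2692 \right)} = - (-3 - - \frac{673}{7}) = - (-3 + \frac{673}{7}) = \left(-1\right) \frac{652}{7} = - \frac{652}{7}$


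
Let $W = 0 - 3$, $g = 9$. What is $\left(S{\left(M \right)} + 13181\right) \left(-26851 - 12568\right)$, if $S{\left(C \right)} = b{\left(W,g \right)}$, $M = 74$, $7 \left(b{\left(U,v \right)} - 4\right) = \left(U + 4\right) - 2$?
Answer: $- \frac{3638137186}{7} \approx -5.1973 \cdot 10^{8}$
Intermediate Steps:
$W = -3$ ($W = 0 - 3 = -3$)
$b{\left(U,v \right)} = \frac{30}{7} + \frac{U}{7}$ ($b{\left(U,v \right)} = 4 + \frac{\left(U + 4\right) - 2}{7} = 4 + \frac{\left(4 + U\right) - 2}{7} = 4 + \frac{2 + U}{7} = 4 + \left(\frac{2}{7} + \frac{U}{7}\right) = \frac{30}{7} + \frac{U}{7}$)
$S{\left(C \right)} = \frac{27}{7}$ ($S{\left(C \right)} = \frac{30}{7} + \frac{1}{7} \left(-3\right) = \frac{30}{7} - \frac{3}{7} = \frac{27}{7}$)
$\left(S{\left(M \right)} + 13181\right) \left(-26851 - 12568\right) = \left(\frac{27}{7} + 13181\right) \left(-26851 - 12568\right) = \frac{92294}{7} \left(-39419\right) = - \frac{3638137186}{7}$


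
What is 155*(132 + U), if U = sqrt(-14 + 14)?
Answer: 20460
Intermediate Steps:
U = 0 (U = sqrt(0) = 0)
155*(132 + U) = 155*(132 + 0) = 155*132 = 20460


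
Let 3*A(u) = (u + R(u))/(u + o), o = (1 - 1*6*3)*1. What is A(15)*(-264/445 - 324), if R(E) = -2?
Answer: 312962/445 ≈ 703.29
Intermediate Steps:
o = -17 (o = (1 - 6*3)*1 = (1 - 18)*1 = -17*1 = -17)
A(u) = (-2 + u)/(3*(-17 + u)) (A(u) = ((u - 2)/(u - 17))/3 = ((-2 + u)/(-17 + u))/3 = (-2 + u)/(3*(-17 + u)))
A(15)*(-264/445 - 324) = ((-2 + 15)/(3*(-17 + 15)))*(-264/445 - 324) = ((⅓)*13/(-2))*(-264*1/445 - 324) = ((⅓)*(-½)*13)*(-264/445 - 324) = -13/6*(-144444/445) = 312962/445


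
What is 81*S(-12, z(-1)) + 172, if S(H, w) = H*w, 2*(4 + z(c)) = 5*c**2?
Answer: 1630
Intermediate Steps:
z(c) = -4 + 5*c**2/2 (z(c) = -4 + (5*c**2)/2 = -4 + 5*c**2/2)
81*S(-12, z(-1)) + 172 = 81*(-12*(-4 + (5/2)*(-1)**2)) + 172 = 81*(-12*(-4 + (5/2)*1)) + 172 = 81*(-12*(-4 + 5/2)) + 172 = 81*(-12*(-3/2)) + 172 = 81*18 + 172 = 1458 + 172 = 1630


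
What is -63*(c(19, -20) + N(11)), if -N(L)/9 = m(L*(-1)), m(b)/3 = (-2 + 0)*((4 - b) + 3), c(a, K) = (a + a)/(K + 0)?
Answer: -611163/10 ≈ -61116.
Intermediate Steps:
c(a, K) = 2*a/K (c(a, K) = (2*a)/K = 2*a/K)
m(b) = -42 + 6*b (m(b) = 3*((-2 + 0)*((4 - b) + 3)) = 3*(-2*(7 - b)) = 3*(-14 + 2*b) = -42 + 6*b)
N(L) = 378 + 54*L (N(L) = -9*(-42 + 6*(L*(-1))) = -9*(-42 + 6*(-L)) = -9*(-42 - 6*L) = 378 + 54*L)
-63*(c(19, -20) + N(11)) = -63*(2*19/(-20) + (378 + 54*11)) = -63*(2*19*(-1/20) + (378 + 594)) = -63*(-19/10 + 972) = -63*9701/10 = -611163/10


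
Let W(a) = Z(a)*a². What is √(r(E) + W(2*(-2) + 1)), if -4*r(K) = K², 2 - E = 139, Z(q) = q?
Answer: I*√18877/2 ≈ 68.697*I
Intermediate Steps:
E = -137 (E = 2 - 1*139 = 2 - 139 = -137)
W(a) = a³ (W(a) = a*a² = a³)
r(K) = -K²/4
√(r(E) + W(2*(-2) + 1)) = √(-¼*(-137)² + (2*(-2) + 1)³) = √(-¼*18769 + (-4 + 1)³) = √(-18769/4 + (-3)³) = √(-18769/4 - 27) = √(-18877/4) = I*√18877/2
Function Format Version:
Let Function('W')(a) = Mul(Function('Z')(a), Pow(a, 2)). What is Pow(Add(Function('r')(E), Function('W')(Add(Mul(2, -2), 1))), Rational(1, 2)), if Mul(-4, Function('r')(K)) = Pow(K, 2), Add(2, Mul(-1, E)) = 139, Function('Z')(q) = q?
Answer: Mul(Rational(1, 2), I, Pow(18877, Rational(1, 2))) ≈ Mul(68.697, I)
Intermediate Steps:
E = -137 (E = Add(2, Mul(-1, 139)) = Add(2, -139) = -137)
Function('W')(a) = Pow(a, 3) (Function('W')(a) = Mul(a, Pow(a, 2)) = Pow(a, 3))
Function('r')(K) = Mul(Rational(-1, 4), Pow(K, 2))
Pow(Add(Function('r')(E), Function('W')(Add(Mul(2, -2), 1))), Rational(1, 2)) = Pow(Add(Mul(Rational(-1, 4), Pow(-137, 2)), Pow(Add(Mul(2, -2), 1), 3)), Rational(1, 2)) = Pow(Add(Mul(Rational(-1, 4), 18769), Pow(Add(-4, 1), 3)), Rational(1, 2)) = Pow(Add(Rational(-18769, 4), Pow(-3, 3)), Rational(1, 2)) = Pow(Add(Rational(-18769, 4), -27), Rational(1, 2)) = Pow(Rational(-18877, 4), Rational(1, 2)) = Mul(Rational(1, 2), I, Pow(18877, Rational(1, 2)))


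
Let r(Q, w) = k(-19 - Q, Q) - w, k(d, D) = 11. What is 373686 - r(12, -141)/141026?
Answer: 26349720842/70513 ≈ 3.7369e+5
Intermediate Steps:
r(Q, w) = 11 - w
373686 - r(12, -141)/141026 = 373686 - (11 - 1*(-141))/141026 = 373686 - (11 + 141)/141026 = 373686 - 152/141026 = 373686 - 1*76/70513 = 373686 - 76/70513 = 26349720842/70513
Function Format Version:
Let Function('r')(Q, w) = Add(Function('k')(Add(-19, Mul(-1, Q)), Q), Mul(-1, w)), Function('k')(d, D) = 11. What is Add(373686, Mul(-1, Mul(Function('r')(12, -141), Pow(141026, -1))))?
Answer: Rational(26349720842, 70513) ≈ 3.7369e+5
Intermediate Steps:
Function('r')(Q, w) = Add(11, Mul(-1, w))
Add(373686, Mul(-1, Mul(Function('r')(12, -141), Pow(141026, -1)))) = Add(373686, Mul(-1, Mul(Add(11, Mul(-1, -141)), Pow(141026, -1)))) = Add(373686, Mul(-1, Mul(Add(11, 141), Rational(1, 141026)))) = Add(373686, Mul(-1, Mul(152, Rational(1, 141026)))) = Add(373686, Mul(-1, Rational(76, 70513))) = Add(373686, Rational(-76, 70513)) = Rational(26349720842, 70513)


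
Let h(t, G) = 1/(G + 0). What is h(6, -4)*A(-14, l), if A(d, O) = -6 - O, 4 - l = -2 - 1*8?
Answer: 5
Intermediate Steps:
h(t, G) = 1/G
l = 14 (l = 4 - (-2 - 1*8) = 4 - (-2 - 8) = 4 - 1*(-10) = 4 + 10 = 14)
h(6, -4)*A(-14, l) = (-6 - 1*14)/(-4) = -(-6 - 14)/4 = -¼*(-20) = 5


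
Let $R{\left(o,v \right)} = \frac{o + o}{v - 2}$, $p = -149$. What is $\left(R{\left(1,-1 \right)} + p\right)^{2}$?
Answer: $\frac{201601}{9} \approx 22400.0$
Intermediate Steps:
$R{\left(o,v \right)} = \frac{2 o}{-2 + v}$
$\left(R{\left(1,-1 \right)} + p\right)^{2} = \left(2 \cdot 1 \frac{1}{-2 - 1} - 149\right)^{2} = \left(2 \cdot 1 \frac{1}{-3} - 149\right)^{2} = \left(2 \cdot 1 \left(- \frac{1}{3}\right) - 149\right)^{2} = \left(- \frac{2}{3} - 149\right)^{2} = \left(- \frac{449}{3}\right)^{2} = \frac{201601}{9}$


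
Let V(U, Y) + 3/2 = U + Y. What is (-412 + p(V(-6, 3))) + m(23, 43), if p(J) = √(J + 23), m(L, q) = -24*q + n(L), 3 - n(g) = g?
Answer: -1464 + √74/2 ≈ -1459.7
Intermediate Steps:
V(U, Y) = -3/2 + U + Y (V(U, Y) = -3/2 + (U + Y) = -3/2 + U + Y)
n(g) = 3 - g
m(L, q) = 3 - L - 24*q (m(L, q) = -24*q + (3 - L) = 3 - L - 24*q)
p(J) = √(23 + J)
(-412 + p(V(-6, 3))) + m(23, 43) = (-412 + √(23 + (-3/2 - 6 + 3))) + (3 - 1*23 - 24*43) = (-412 + √(23 - 9/2)) + (3 - 23 - 1032) = (-412 + √(37/2)) - 1052 = (-412 + √74/2) - 1052 = -1464 + √74/2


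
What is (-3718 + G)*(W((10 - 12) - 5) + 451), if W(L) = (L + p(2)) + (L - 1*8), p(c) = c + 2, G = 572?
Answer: -1362218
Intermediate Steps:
p(c) = 2 + c
W(L) = -4 + 2*L (W(L) = (L + (2 + 2)) + (L - 1*8) = (L + 4) + (L - 8) = (4 + L) + (-8 + L) = -4 + 2*L)
(-3718 + G)*(W((10 - 12) - 5) + 451) = (-3718 + 572)*((-4 + 2*((10 - 12) - 5)) + 451) = -3146*((-4 + 2*(-2 - 5)) + 451) = -3146*((-4 + 2*(-7)) + 451) = -3146*((-4 - 14) + 451) = -3146*(-18 + 451) = -3146*433 = -1362218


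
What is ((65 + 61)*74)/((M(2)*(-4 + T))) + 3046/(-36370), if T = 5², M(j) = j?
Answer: 4035547/18185 ≈ 221.92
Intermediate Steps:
T = 25
((65 + 61)*74)/((M(2)*(-4 + T))) + 3046/(-36370) = ((65 + 61)*74)/((2*(-4 + 25))) + 3046/(-36370) = (126*74)/((2*21)) + 3046*(-1/36370) = 9324/42 - 1523/18185 = 9324*(1/42) - 1523/18185 = 222 - 1523/18185 = 4035547/18185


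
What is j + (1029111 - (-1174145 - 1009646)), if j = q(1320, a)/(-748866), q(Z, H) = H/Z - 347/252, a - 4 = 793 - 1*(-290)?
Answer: 66695236676354383/20758565520 ≈ 3.2129e+6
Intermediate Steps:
a = 1087 (a = 4 + (793 - 1*(-290)) = 4 + (793 + 290) = 4 + 1083 = 1087)
q(Z, H) = -347/252 + H/Z (q(Z, H) = H/Z - 347*1/252 = H/Z - 347/252 = -347/252 + H/Z)
j = 15343/20758565520 (j = (-347/252 + 1087/1320)/(-748866) = (-347/252 + 1087*(1/1320))*(-1/748866) = (-347/252 + 1087/1320)*(-1/748866) = -15343/27720*(-1/748866) = 15343/20758565520 ≈ 7.3912e-7)
j + (1029111 - (-1174145 - 1009646)) = 15343/20758565520 + (1029111 - (-1174145 - 1009646)) = 15343/20758565520 + (1029111 - 1*(-2183791)) = 15343/20758565520 + (1029111 + 2183791) = 15343/20758565520 + 3212902 = 66695236676354383/20758565520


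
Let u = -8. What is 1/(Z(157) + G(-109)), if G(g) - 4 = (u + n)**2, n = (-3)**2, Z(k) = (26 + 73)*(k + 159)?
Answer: 1/31289 ≈ 3.1960e-5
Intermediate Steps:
Z(k) = 15741 + 99*k (Z(k) = 99*(159 + k) = 15741 + 99*k)
n = 9
G(g) = 5 (G(g) = 4 + (-8 + 9)**2 = 4 + 1**2 = 4 + 1 = 5)
1/(Z(157) + G(-109)) = 1/((15741 + 99*157) + 5) = 1/((15741 + 15543) + 5) = 1/(31284 + 5) = 1/31289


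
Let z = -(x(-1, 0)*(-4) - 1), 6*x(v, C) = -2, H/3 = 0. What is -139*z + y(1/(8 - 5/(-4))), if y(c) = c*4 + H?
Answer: 5191/111 ≈ 46.766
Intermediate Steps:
H = 0 (H = 3*0 = 0)
x(v, C) = -⅓ (x(v, C) = (⅙)*(-2) = -⅓)
y(c) = 4*c (y(c) = c*4 + 0 = 4*c + 0 = 4*c)
z = -⅓ (z = -(-⅓*(-4) - 1) = -(4/3 - 1) = -1*⅓ = -⅓ ≈ -0.33333)
-139*z + y(1/(8 - 5/(-4))) = -139*(-⅓) + 4/(8 - 5/(-4)) = 139/3 + 4/(8 - 5*(-¼)) = 139/3 + 4/(8 + 5/4) = 139/3 + 4/(37/4) = 139/3 + 4*(4/37) = 139/3 + 16/37 = 5191/111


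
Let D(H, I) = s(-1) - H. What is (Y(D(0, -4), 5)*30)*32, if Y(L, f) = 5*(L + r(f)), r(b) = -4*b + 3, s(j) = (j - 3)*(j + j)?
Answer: -43200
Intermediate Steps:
s(j) = 2*j*(-3 + j) (s(j) = (-3 + j)*(2*j) = 2*j*(-3 + j))
D(H, I) = 8 - H (D(H, I) = 2*(-1)*(-3 - 1) - H = 2*(-1)*(-4) - H = 8 - H)
r(b) = 3 - 4*b
Y(L, f) = 15 - 20*f + 5*L (Y(L, f) = 5*(L + (3 - 4*f)) = 5*(3 + L - 4*f) = 15 - 20*f + 5*L)
(Y(D(0, -4), 5)*30)*32 = ((15 - 20*5 + 5*(8 - 1*0))*30)*32 = ((15 - 100 + 5*(8 + 0))*30)*32 = ((15 - 100 + 5*8)*30)*32 = ((15 - 100 + 40)*30)*32 = -45*30*32 = -1350*32 = -43200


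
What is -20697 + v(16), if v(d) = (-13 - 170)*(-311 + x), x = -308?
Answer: 92580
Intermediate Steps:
v(d) = 113277 (v(d) = (-13 - 170)*(-311 - 308) = -183*(-619) = 113277)
-20697 + v(16) = -20697 + 113277 = 92580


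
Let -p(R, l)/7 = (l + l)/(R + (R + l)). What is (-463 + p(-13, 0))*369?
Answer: -170847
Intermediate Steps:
p(R, l) = -14*l/(l + 2*R) (p(R, l) = -7*(l + l)/(R + (R + l)) = -7*2*l/(l + 2*R) = -14*l/(l + 2*R))
(-463 + p(-13, 0))*369 = (-463 - 14*0/(0 + 2*(-13)))*369 = (-463 - 14*0/(0 - 26))*369 = (-463 - 14*0/(-26))*369 = (-463 - 14*0*(-1/26))*369 = (-463 + 0)*369 = -463*369 = -170847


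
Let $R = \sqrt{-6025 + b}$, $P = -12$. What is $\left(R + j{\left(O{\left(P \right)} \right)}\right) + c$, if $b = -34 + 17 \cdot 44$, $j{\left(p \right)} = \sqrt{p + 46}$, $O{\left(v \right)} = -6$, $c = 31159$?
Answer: $31159 + 2 \sqrt{10} + i \sqrt{5311} \approx 31165.0 + 72.877 i$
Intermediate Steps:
$j{\left(p \right)} = \sqrt{46 + p}$
$b = 714$ ($b = -34 + 748 = 714$)
$R = i \sqrt{5311}$ ($R = \sqrt{-6025 + 714} = \sqrt{-5311} = i \sqrt{5311} \approx 72.877 i$)
$\left(R + j{\left(O{\left(P \right)} \right)}\right) + c = \left(i \sqrt{5311} + \sqrt{46 - 6}\right) + 31159 = \left(i \sqrt{5311} + \sqrt{40}\right) + 31159 = \left(i \sqrt{5311} + 2 \sqrt{10}\right) + 31159 = \left(2 \sqrt{10} + i \sqrt{5311}\right) + 31159 = 31159 + 2 \sqrt{10} + i \sqrt{5311}$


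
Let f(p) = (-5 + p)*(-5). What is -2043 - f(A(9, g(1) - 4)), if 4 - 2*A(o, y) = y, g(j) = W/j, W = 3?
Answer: -4111/2 ≈ -2055.5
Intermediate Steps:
g(j) = 3/j
A(o, y) = 2 - y/2
f(p) = 25 - 5*p
-2043 - f(A(9, g(1) - 4)) = -2043 - (25 - 5*(2 - (3/1 - 4)/2)) = -2043 - (25 - 5*(2 - (3*1 - 4)/2)) = -2043 - (25 - 5*(2 - (3 - 4)/2)) = -2043 - (25 - 5*(2 - ½*(-1))) = -2043 - (25 - 5*(2 + ½)) = -2043 - (25 - 5*5/2) = -2043 - (25 - 25/2) = -2043 - 1*25/2 = -2043 - 25/2 = -4111/2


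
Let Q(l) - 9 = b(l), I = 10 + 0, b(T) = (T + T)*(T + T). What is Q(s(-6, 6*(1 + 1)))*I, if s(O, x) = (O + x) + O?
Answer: 90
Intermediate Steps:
s(O, x) = x + 2*O
b(T) = 4*T² (b(T) = (2*T)*(2*T) = 4*T²)
I = 10
Q(l) = 9 + 4*l²
Q(s(-6, 6*(1 + 1)))*I = (9 + 4*(6*(1 + 1) + 2*(-6))²)*10 = (9 + 4*(6*2 - 12)²)*10 = (9 + 4*(12 - 12)²)*10 = (9 + 4*0²)*10 = (9 + 4*0)*10 = (9 + 0)*10 = 9*10 = 90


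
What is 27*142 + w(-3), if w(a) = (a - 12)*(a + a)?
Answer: 3924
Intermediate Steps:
w(a) = 2*a*(-12 + a) (w(a) = (-12 + a)*(2*a) = 2*a*(-12 + a))
27*142 + w(-3) = 27*142 + 2*(-3)*(-12 - 3) = 3834 + 2*(-3)*(-15) = 3834 + 90 = 3924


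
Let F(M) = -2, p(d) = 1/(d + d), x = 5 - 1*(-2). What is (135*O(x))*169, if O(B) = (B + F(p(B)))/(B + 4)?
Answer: 114075/11 ≈ 10370.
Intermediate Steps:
x = 7 (x = 5 + 2 = 7)
p(d) = 1/(2*d)
O(B) = (-2 + B)/(4 + B) (O(B) = (B - 2)/(B + 4) = (-2 + B)/(4 + B))
(135*O(x))*169 = (135*((-2 + 7)/(4 + 7)))*169 = (135*(5/11))*169 = (675/11)*169 = 114075/11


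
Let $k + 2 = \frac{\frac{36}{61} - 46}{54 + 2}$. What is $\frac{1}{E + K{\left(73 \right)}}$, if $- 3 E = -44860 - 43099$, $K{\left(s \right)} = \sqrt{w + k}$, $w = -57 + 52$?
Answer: $\frac{450701916}{13214430063217} - \frac{18 i \sqrt{5696607}}{13214430063217} \approx 3.4107 \cdot 10^{-5} - 3.2511 \cdot 10^{-9} i$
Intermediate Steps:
$w = -5$
$k = - \frac{4801}{1708}$ ($k = -2 + \frac{\frac{36}{61} - 46}{54 + 2} = -2 + \frac{36 \cdot \frac{1}{61} - 46}{56} = -2 + \left(\frac{36}{61} - 46\right) \frac{1}{56} = -2 - \frac{1385}{1708} = - \frac{4801}{1708} \approx -2.8109$)
$K{\left(s \right)} = \frac{i \sqrt{5696607}}{854}$ ($K{\left(s \right)} = \sqrt{-5 - \frac{4801}{1708}} = \sqrt{- \frac{13341}{1708}} = \frac{i \sqrt{5696607}}{854}$)
$E = \frac{87959}{3}$ ($E = - \frac{-44860 - 43099}{3} = \left(- \frac{1}{3}\right) \left(-87959\right) = \frac{87959}{3} \approx 29320.0$)
$\frac{1}{E + K{\left(73 \right)}} = \frac{1}{\frac{87959}{3} + \frac{i \sqrt{5696607}}{854}}$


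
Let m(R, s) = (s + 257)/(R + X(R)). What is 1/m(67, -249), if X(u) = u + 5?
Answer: 139/8 ≈ 17.375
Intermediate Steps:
X(u) = 5 + u
m(R, s) = (257 + s)/(5 + 2*R) (m(R, s) = (s + 257)/(R + (5 + R)) = (257 + s)/(5 + 2*R))
1/m(67, -249) = 1/((257 - 249)/(5 + 2*67)) = 1/(8/(5 + 134)) = 1/(8/139) = 139/8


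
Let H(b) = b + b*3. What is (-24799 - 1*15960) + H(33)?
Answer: -40627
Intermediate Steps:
H(b) = 4*b (H(b) = b + 3*b = 4*b)
(-24799 - 1*15960) + H(33) = (-24799 - 1*15960) + 4*33 = (-24799 - 15960) + 132 = -40759 + 132 = -40627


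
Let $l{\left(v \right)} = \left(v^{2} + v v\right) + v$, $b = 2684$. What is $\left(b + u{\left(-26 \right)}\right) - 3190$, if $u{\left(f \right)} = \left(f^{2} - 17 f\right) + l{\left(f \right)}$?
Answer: $1938$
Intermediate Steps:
$l{\left(v \right)} = v + 2 v^{2}$ ($l{\left(v \right)} = \left(v^{2} + v^{2}\right) + v = 2 v^{2} + v = v + 2 v^{2}$)
$u{\left(f \right)} = f^{2} - 17 f + f \left(1 + 2 f\right)$ ($u{\left(f \right)} = \left(f^{2} - 17 f\right) + f \left(1 + 2 f\right) = f^{2} - 17 f + f \left(1 + 2 f\right)$)
$\left(b + u{\left(-26 \right)}\right) - 3190 = \left(2684 - 26 \left(-16 + 3 \left(-26\right)\right)\right) - 3190 = \left(2684 - 26 \left(-16 - 78\right)\right) - 3190 = \left(2684 - -2444\right) - 3190 = \left(2684 + 2444\right) - 3190 = 5128 - 3190 = 1938$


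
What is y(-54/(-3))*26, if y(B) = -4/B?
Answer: -52/9 ≈ -5.7778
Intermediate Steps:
y(-54/(-3))*26 = -4/((-54/(-3)))*26 = -4/((-54*(-1/3)))*26 = -4/18*26 = -4*1/18*26 = -2/9*26 = -52/9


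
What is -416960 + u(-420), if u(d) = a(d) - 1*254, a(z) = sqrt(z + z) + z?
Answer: -417634 + 2*I*sqrt(210) ≈ -4.1763e+5 + 28.983*I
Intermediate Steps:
a(z) = z + sqrt(2)*sqrt(z) (a(z) = sqrt(2*z) + z = sqrt(2)*sqrt(z) + z = z + sqrt(2)*sqrt(z))
u(d) = -254 + d + sqrt(2)*sqrt(d) (u(d) = (d + sqrt(2)*sqrt(d)) - 1*254 = (d + sqrt(2)*sqrt(d)) - 254 = -254 + d + sqrt(2)*sqrt(d))
-416960 + u(-420) = -416960 + (-254 - 420 + sqrt(2)*sqrt(-420)) = -416960 + (-254 - 420 + sqrt(2)*(2*I*sqrt(105))) = -416960 + (-254 - 420 + 2*I*sqrt(210)) = -416960 + (-674 + 2*I*sqrt(210)) = -417634 + 2*I*sqrt(210)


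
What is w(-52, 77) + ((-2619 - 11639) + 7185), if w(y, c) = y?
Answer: -7125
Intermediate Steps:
w(-52, 77) + ((-2619 - 11639) + 7185) = -52 + ((-2619 - 11639) + 7185) = -52 + (-14258 + 7185) = -52 - 7073 = -7125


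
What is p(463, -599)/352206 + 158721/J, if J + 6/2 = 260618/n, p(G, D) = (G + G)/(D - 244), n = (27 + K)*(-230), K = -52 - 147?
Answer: 466074140480305373/10535690759301 ≈ 44238.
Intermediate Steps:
K = -199
n = 39560 (n = (27 - 199)*(-230) = -172*(-230) = 39560)
p(G, D) = 2*G/(-244 + D) (p(G, D) = (2*G)/(-244 + D) = 2*G/(-244 + D))
J = 70969/19780 (J = -3 + 260618/39560 = -3 + 260618*(1/39560) = -3 + 130309/19780 = 70969/19780 ≈ 3.5879)
p(463, -599)/352206 + 158721/J = (2*463/(-244 - 599))/352206 + 158721/(70969/19780) = (2*463/(-843))*(1/352206) + 158721*(19780/70969) = (2*463*(-1/843))*(1/352206) + 3139501380/70969 = -926/843*1/352206 + 3139501380/70969 = -463/148454829 + 3139501380/70969 = 466074140480305373/10535690759301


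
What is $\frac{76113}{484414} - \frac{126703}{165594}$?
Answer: $- \frac{12193212730}{20054012979} \approx -0.60802$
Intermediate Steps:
$\frac{76113}{484414} - \frac{126703}{165594} = - \frac{12193212730}{20054012979}$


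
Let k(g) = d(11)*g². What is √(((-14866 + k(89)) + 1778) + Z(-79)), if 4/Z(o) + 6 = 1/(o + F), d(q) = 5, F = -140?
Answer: 3*√5094745265/1315 ≈ 162.84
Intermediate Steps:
k(g) = 5*g²
Z(o) = 4/(-6 + 1/(-140 + o)) (Z(o) = 4/(-6 + 1/(o - 140)) = 4/(-6 + 1/(-140 + o)))
√(((-14866 + k(89)) + 1778) + Z(-79)) = √(((-14866 + 5*89²) + 1778) + 4*(140 - 1*(-79))/(-841 + 6*(-79))) = √(((-14866 + 5*7921) + 1778) + 4*(140 + 79)/(-841 - 474)) = √(((-14866 + 39605) + 1778) + 4*219/(-1315)) = √((24739 + 1778) + 4*(-1/1315)*219) = √(26517 - 876/1315) = √(34868979/1315) = 3*√5094745265/1315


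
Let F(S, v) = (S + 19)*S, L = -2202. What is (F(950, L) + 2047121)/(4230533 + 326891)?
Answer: 2967671/4557424 ≈ 0.65117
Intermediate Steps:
F(S, v) = S*(19 + S) (F(S, v) = (19 + S)*S = S*(19 + S))
(F(950, L) + 2047121)/(4230533 + 326891) = (950*(19 + 950) + 2047121)/(4230533 + 326891) = (950*969 + 2047121)/4557424 = (920550 + 2047121)*(1/4557424) = 2967671*(1/4557424) = 2967671/4557424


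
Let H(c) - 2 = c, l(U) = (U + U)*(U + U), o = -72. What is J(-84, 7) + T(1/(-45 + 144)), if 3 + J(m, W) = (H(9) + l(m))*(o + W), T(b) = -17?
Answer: -1835295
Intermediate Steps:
l(U) = 4*U² (l(U) = (2*U)*(2*U) = 4*U²)
H(c) = 2 + c
J(m, W) = -3 + (-72 + W)*(11 + 4*m²) (J(m, W) = -3 + ((2 + 9) + 4*m²)*(-72 + W) = -3 + (11 + 4*m²)*(-72 + W) = -3 + (-72 + W)*(11 + 4*m²))
J(-84, 7) + T(1/(-45 + 144)) = (-795 - 288*(-84)² + 11*7 + 4*7*(-84)²) - 17 = (-795 - 288*7056 + 77 + 4*7*7056) - 17 = (-795 - 2032128 + 77 + 197568) - 17 = -1835278 - 17 = -1835295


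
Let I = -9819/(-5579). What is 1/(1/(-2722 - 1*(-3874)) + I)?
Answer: 6427008/11317067 ≈ 0.56790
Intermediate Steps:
I = 9819/5579 (I = -9819*(-1/5579) = 9819/5579 ≈ 1.7600)
1/(1/(-2722 - 1*(-3874)) + I) = 1/(1/(-2722 - 1*(-3874)) + 9819/5579) = 1/(1/(-2722 + 3874) + 9819/5579) = 1/(1/1152 + 9819/5579) = 1/(11317067/6427008) = 6427008/11317067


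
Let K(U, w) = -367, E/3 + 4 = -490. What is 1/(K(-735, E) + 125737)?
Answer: 1/125370 ≈ 7.9764e-6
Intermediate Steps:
E = -1482 (E = -12 + 3*(-490) = -12 - 1470 = -1482)
1/(K(-735, E) + 125737) = 1/(-367 + 125737) = 1/125370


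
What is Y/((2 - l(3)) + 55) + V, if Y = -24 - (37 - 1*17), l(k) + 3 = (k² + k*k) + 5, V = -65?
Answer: -2449/37 ≈ -66.189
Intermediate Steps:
l(k) = 2 + 2*k² (l(k) = -3 + ((k² + k*k) + 5) = -3 + ((k² + k²) + 5) = -3 + (2*k² + 5) = -3 + (5 + 2*k²) = 2 + 2*k²)
Y = -44 (Y = -24 - (37 - 17) = -24 - 1*20 = -24 - 20 = -44)
Y/((2 - l(3)) + 55) + V = -44/((2 - (2 + 2*3²)) + 55) - 65 = -44/((2 - (2 + 2*9)) + 55) - 65 = -44/((2 - (2 + 18)) + 55) - 65 = -44/((2 - 1*20) + 55) - 65 = -44/((2 - 20) + 55) - 65 = -44/(-18 + 55) - 65 = -44/37 - 65 = -2449/37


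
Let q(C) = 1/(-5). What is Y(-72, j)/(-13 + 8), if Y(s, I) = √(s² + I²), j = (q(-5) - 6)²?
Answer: -√4163521/125 ≈ -16.324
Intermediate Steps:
q(C) = -⅕ (q(C) = 1*(-⅕) = -⅕)
j = 961/25 (j = (-⅕ - 6)² = (-31/5)² = 961/25 ≈ 38.440)
Y(s, I) = √(I² + s²)
Y(-72, j)/(-13 + 8) = √((961/25)² + (-72)²)/(-13 + 8) = √(923521/625 + 5184)/(-5) = √(4163521/625)*(-⅕) = (√4163521/25)*(-⅕) = -√4163521/125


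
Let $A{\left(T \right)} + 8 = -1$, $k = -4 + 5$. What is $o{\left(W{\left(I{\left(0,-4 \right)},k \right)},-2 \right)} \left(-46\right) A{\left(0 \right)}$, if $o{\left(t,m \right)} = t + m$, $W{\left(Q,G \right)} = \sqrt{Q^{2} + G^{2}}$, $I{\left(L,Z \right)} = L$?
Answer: $-414$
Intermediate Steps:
$k = 1$
$A{\left(T \right)} = -9$ ($A{\left(T \right)} = -8 - 1 = -9$)
$W{\left(Q,G \right)} = \sqrt{G^{2} + Q^{2}}$
$o{\left(t,m \right)} = m + t$
$o{\left(W{\left(I{\left(0,-4 \right)},k \right)},-2 \right)} \left(-46\right) A{\left(0 \right)} = \left(-2 + \sqrt{1^{2} + 0^{2}}\right) \left(-46\right) \left(-9\right) = \left(-2 + \sqrt{1 + 0}\right) \left(-46\right) \left(-9\right) = \left(-2 + \sqrt{1}\right) \left(-46\right) \left(-9\right) = \left(-2 + 1\right) \left(-46\right) \left(-9\right) = \left(-1\right) \left(-46\right) \left(-9\right) = 46 \left(-9\right) = -414$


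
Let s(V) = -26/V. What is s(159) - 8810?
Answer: -1400816/159 ≈ -8810.2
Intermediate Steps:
s(159) - 8810 = -26/159 - 8810 = -1400816/159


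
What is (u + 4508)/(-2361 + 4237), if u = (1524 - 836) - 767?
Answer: 4429/1876 ≈ 2.3609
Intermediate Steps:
u = -79 (u = 688 - 767 = -79)
(u + 4508)/(-2361 + 4237) = (-79 + 4508)/(-2361 + 4237) = 4429/1876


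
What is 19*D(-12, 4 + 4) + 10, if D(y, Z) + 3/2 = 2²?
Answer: 115/2 ≈ 57.500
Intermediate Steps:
D(y, Z) = 5/2 (D(y, Z) = -3/2 + 2² = -3/2 + 4 = 5/2)
19*D(-12, 4 + 4) + 10 = 19*(5/2) + 10 = 95/2 + 10 = 115/2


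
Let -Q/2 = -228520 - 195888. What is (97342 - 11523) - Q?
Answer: -762997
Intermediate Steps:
Q = 848816 (Q = -2*(-228520 - 195888) = -2*(-424408) = 848816)
(97342 - 11523) - Q = (97342 - 11523) - 1*848816 = 85819 - 848816 = -762997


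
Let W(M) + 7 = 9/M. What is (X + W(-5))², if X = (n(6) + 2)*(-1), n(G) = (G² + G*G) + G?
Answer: 197136/25 ≈ 7885.4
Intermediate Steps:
n(G) = G + 2*G² (n(G) = (G² + G²) + G = 2*G² + G = G + 2*G²)
W(M) = -7 + 9/M
X = -80 (X = (6*(1 + 2*6) + 2)*(-1) = (6*(1 + 12) + 2)*(-1) = (6*13 + 2)*(-1) = (78 + 2)*(-1) = 80*(-1) = -80)
(X + W(-5))² = (-80 + (-7 + 9/(-5)))² = (-80 + (-7 + 9*(-⅕)))² = (-80 + (-7 - 9/5))² = (-80 - 44/5)² = (-444/5)² = 197136/25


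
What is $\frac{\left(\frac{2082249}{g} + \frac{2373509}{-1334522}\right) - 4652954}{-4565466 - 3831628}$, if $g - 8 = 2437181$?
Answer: $\frac{521850128050724895}{941772411415553788} \approx 0.55412$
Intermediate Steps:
$g = 2437189$ ($g = 8 + 2437181 = 2437189$)
$\frac{\left(\frac{2082249}{g} + \frac{2373509}{-1334522}\right) - 4652954}{-4565466 - 3831628} = \frac{\left(\frac{2082249}{2437189} + \frac{2373509}{-1334522}\right) - 4652954}{-4565466 - 3831628} = \frac{\left(2082249 \cdot \frac{1}{2437189} + 2373509 \left(- \frac{1}{1334522}\right)\right) - 4652954}{-8397094} = \left(\left(\frac{2082249}{2437189} - \frac{2373509}{1334522}\right) - 4652954\right) \left(- \frac{1}{8397094}\right) = \left(- \frac{103651135387}{112154563402} - 4652954\right) \left(- \frac{1}{8397094}\right) = \left(- \frac{521850128050724895}{112154563402}\right) \left(- \frac{1}{8397094}\right) = \frac{521850128050724895}{941772411415553788}$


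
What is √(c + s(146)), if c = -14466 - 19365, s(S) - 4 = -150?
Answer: I*√33977 ≈ 184.33*I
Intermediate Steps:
s(S) = -146 (s(S) = 4 - 150 = -146)
c = -33831
√(c + s(146)) = √(-33831 - 146) = √(-33977) = I*√33977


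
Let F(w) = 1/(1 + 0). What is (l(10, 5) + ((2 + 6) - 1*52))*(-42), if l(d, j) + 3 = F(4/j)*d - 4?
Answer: 1722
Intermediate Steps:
F(w) = 1 (F(w) = 1/1 = 1)
l(d, j) = -7 + d (l(d, j) = -3 + (1*d - 4) = -3 + (d - 4) = -3 + (-4 + d) = -7 + d)
(l(10, 5) + ((2 + 6) - 1*52))*(-42) = ((-7 + 10) + ((2 + 6) - 1*52))*(-42) = (3 + (8 - 52))*(-42) = (3 - 44)*(-42) = -41*(-42) = 1722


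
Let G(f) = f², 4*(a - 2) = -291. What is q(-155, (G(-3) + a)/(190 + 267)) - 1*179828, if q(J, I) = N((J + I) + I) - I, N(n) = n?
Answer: -329009171/1828 ≈ -1.7998e+5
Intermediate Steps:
a = -283/4 (a = 2 + (¼)*(-291) = 2 - 291/4 = -283/4 ≈ -70.750)
q(J, I) = I + J (q(J, I) = ((J + I) + I) - I = ((I + J) + I) - I = (J + 2*I) - I = I + J)
q(-155, (G(-3) + a)/(190 + 267)) - 1*179828 = (((-3)² - 283/4)/(190 + 267) - 155) - 1*179828 = ((9 - 283/4)/457 - 155) - 179828 = (-247/4*1/457 - 155) - 179828 = (-247/1828 - 155) - 179828 = -283587/1828 - 179828 = -329009171/1828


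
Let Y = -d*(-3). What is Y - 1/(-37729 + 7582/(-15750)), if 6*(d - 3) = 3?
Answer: 1559882184/148559833 ≈ 10.500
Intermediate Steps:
d = 7/2 (d = 3 + (⅙)*3 = 3 + ½ = 7/2 ≈ 3.5000)
Y = 21/2 (Y = -1*7/2*(-3) = -7/2*(-3) = 21/2 ≈ 10.500)
Y - 1/(-37729 + 7582/(-15750)) = 21/2 - 1/(-37729 + 7582/(-15750)) = 21/2 - 1/(-37729 + 7582*(-1/15750)) = 21/2 - 1/(-37729 - 3791/7875) = 21/2 - 1/(-297119666/7875) = 21/2 - 1*(-7875/297119666) = 21/2 + 7875/297119666 = 1559882184/148559833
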